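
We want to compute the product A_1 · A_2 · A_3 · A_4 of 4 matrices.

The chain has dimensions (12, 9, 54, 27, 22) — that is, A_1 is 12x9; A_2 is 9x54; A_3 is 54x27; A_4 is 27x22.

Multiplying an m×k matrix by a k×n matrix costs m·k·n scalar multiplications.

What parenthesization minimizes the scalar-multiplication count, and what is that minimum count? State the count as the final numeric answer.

Adjacent pairs: A_1A_2 = 12·9·54 = 5832; A_2A_3 = 9·54·27 = 13122; A_3A_4 = 54·27·22 = 32076.
Length 3: A_1..A_3: k=1: 0+13122+12·9·27=16038; k=2: 5832+0+12·54·27=23328 → min 16038 | A_2..A_4: k=2: 0+32076+9·54·22=42768; k=3: 13122+0+9·27·22=18468 → min 18468.
Length 4: A_1..A_4: k=1: 0+18468+12·9·22=20844; k=2: 5832+32076+12·54·22=52164; k=3: 16038+0+12·27·22=23166 → min 20844.
Optimal parenthesization: (A_1 · ((A_2 · A_3) · A_4)) with cost 20844.

20844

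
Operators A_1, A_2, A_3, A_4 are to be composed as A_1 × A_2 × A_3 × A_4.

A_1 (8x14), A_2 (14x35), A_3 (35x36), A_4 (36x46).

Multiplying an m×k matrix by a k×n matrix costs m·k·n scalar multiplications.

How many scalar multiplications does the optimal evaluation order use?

Adjacent pairs: A_1A_2 = 8·14·35 = 3920; A_2A_3 = 14·35·36 = 17640; A_3A_4 = 35·36·46 = 57960.
Length 3: A_1..A_3: k=1: 0+17640+8·14·36=21672; k=2: 3920+0+8·35·36=14000 → min 14000 | A_2..A_4: k=2: 0+57960+14·35·46=80500; k=3: 17640+0+14·36·46=40824 → min 40824.
Length 4: A_1..A_4: k=1: 0+40824+8·14·46=45976; k=2: 3920+57960+8·35·46=74760; k=3: 14000+0+8·36·46=27248 → min 27248.
Optimal order: (((A_1 × A_2) × A_3) × A_4) with cost 27248.

27248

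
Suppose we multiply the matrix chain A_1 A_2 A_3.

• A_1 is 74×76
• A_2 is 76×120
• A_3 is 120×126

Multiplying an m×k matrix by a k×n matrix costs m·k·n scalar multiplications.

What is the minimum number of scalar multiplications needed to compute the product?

1793760

Order (A_1 (A_2 A_3)): (A_2 A_3): 76×120 by 120×126 → 76×126, cost 76·120·126 = 1149120; (A_1 (A_2 A_3)): 74×76 by 76×126 → 74×126, cost 74·76·126 = 708624; cumulative 1857744. Total 1857744.
Order ((A_1 A_2) A_3): (A_1 A_2): 74×76 by 76×120 → 74×120, cost 74·76·120 = 674880; ((A_1 A_2) A_3): 74×120 by 120×126 → 74×126, cost 74·120·126 = 1118880; cumulative 1793760. Total 1793760.
Minimum: 1793760.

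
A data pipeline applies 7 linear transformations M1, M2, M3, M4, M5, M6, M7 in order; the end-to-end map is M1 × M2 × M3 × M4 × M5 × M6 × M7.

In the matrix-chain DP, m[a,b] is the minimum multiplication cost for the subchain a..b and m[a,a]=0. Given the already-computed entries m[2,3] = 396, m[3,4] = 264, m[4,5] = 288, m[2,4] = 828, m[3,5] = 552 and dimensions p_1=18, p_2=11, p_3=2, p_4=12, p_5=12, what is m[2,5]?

m[2,5] = min over k∈[2,4] of m[2,k]+m[k+1,5]+p_{1}·p_k·p_{5}.
k=2: 0 + 552 + 18·11·12 = 2928; k=3: 396 + 288 + 18·2·12 = 1116; k=4: 828 + 0 + 18·12·12 = 3420.
Minimum: 1116 at k=3.

1116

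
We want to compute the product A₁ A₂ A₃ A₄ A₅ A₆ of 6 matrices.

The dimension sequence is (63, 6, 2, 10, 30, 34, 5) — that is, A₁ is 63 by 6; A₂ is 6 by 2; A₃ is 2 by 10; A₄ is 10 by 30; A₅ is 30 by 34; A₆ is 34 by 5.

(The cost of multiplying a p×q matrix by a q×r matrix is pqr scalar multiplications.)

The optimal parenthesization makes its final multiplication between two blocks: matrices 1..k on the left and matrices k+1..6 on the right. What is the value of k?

2

Adjacent pairs: A₁A₂ = 63·6·2 = 756; A₂A₃ = 6·2·10 = 120; A₃A₄ = 2·10·30 = 600; A₄A₅ = 10·30·34 = 10200; A₅A₆ = 30·34·5 = 5100.
Length 3: A₁..A₃: k=1: 0+120+63·6·10=3900; k=2: 756+0+63·2·10=2016 → min 2016 | A₂..A₄: k=2: 0+600+6·2·30=960; k=3: 120+0+6·10·30=1920 → min 960 | A₃..A₅: k=3: 0+10200+2·10·34=10880; k=4: 600+0+2·30·34=2640 → min 2640 | A₄..A₆: k=4: 0+5100+10·30·5=6600; k=5: 10200+0+10·34·5=11900 → min 6600.
Length 4: A₁..A₄: k=1: 0+960+63·6·30=12300; k=2: 756+600+63·2·30=5136; k=3: 2016+0+63·10·30=20916 → min 5136 | A₂..A₅: k=2: 0+2640+6·2·34=3048; k=3: 120+10200+6·10·34=12360; k=4: 960+0+6·30·34=7080 → min 3048 | A₃..A₆: k=3: 0+6600+2·10·5=6700; k=4: 600+5100+2·30·5=6000; k=5: 2640+0+2·34·5=2980 → min 2980.
Length 5: A₁..A₅: k=1: 0+3048+63·6·34=15900; k=2: 756+2640+63·2·34=7680; k=3: 2016+10200+63·10·34=33636; k=4: 5136+0+63·30·34=69396 → min 7680 | A₂..A₆: k=2: 0+2980+6·2·5=3040; k=3: 120+6600+6·10·5=7020; k=4: 960+5100+6·30·5=6960; k=5: 3048+0+6·34·5=4068 → min 3040.
Top-level splits: k=1: (A₁..A₁)·(A₂..A₆) → 0+3040+63·6·5 = 4930; k=2: (A₁..A₂)·(A₃..A₆) → 756+2980+63·2·5 = 4366; k=3: (A₁..A₃)·(A₄..A₆) → 2016+6600+63·10·5 = 11766; k=4: (A₁..A₄)·(A₅..A₆) → 5136+5100+63·30·5 = 19686; k=5: (A₁..A₅)·(A₆..A₆) → 7680+0+63·34·5 = 18390.
Best split is after A₂, i.e. k = 2.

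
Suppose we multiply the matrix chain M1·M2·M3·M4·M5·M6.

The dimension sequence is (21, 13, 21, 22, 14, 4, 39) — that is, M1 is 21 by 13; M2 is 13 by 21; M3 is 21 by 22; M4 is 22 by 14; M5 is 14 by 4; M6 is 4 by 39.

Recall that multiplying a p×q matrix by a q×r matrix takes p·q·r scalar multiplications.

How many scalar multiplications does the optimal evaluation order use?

8540

Adjacent pairs: M1M2 = 21·13·21 = 5733; M2M3 = 13·21·22 = 6006; M3M4 = 21·22·14 = 6468; M4M5 = 22·14·4 = 1232; M5M6 = 14·4·39 = 2184.
Length 3: M1..M3: k=1: 0+6006+21·13·22=12012; k=2: 5733+0+21·21·22=15435 → min 12012 | M2..M4: k=2: 0+6468+13·21·14=10290; k=3: 6006+0+13·22·14=10010 → min 10010 | M3..M5: k=3: 0+1232+21·22·4=3080; k=4: 6468+0+21·14·4=7644 → min 3080 | M4..M6: k=4: 0+2184+22·14·39=14196; k=5: 1232+0+22·4·39=4664 → min 4664.
Length 4: M1..M4: k=1: 0+10010+21·13·14=13832; k=2: 5733+6468+21·21·14=18375; k=3: 12012+0+21·22·14=18480 → min 13832 | M2..M5: k=2: 0+3080+13·21·4=4172; k=3: 6006+1232+13·22·4=8382; k=4: 10010+0+13·14·4=10738 → min 4172 | M3..M6: k=3: 0+4664+21·22·39=22682; k=4: 6468+2184+21·14·39=20118; k=5: 3080+0+21·4·39=6356 → min 6356.
Length 5: M1..M5: k=1: 0+4172+21·13·4=5264; k=2: 5733+3080+21·21·4=10577; k=3: 12012+1232+21·22·4=15092; k=4: 13832+0+21·14·4=15008 → min 5264 | M2..M6: k=2: 0+6356+13·21·39=17003; k=3: 6006+4664+13·22·39=21824; k=4: 10010+2184+13·14·39=19292; k=5: 4172+0+13·4·39=6200 → min 6200.
Length 6: M1..M6: k=1: 0+6200+21·13·39=16847; k=2: 5733+6356+21·21·39=29288; k=3: 12012+4664+21·22·39=34694; k=4: 13832+2184+21·14·39=27482; k=5: 5264+0+21·4·39=8540 → min 8540.
Optimal order: ((M1·(M2·(M3·(M4·M5))))·M6) with cost 8540.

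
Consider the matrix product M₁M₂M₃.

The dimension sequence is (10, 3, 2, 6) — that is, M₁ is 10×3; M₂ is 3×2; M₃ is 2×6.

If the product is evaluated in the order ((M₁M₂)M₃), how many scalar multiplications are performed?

180

(M₁M₂): 10×3 by 3×2 → 10×2, cost 10·3·2 = 60
((M₁M₂)M₃): 10×2 by 2×6 → 10×6, cost 10·2·6 = 120; cumulative 180
Total: 180 scalar multiplications.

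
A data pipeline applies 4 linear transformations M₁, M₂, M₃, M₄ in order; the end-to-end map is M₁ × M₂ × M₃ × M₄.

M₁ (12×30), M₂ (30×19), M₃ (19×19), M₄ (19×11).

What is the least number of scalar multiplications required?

Adjacent pairs: M₁M₂ = 12·30·19 = 6840; M₂M₃ = 30·19·19 = 10830; M₃M₄ = 19·19·11 = 3971.
Length 3: M₁..M₃: k=1: 0+10830+12·30·19=17670; k=2: 6840+0+12·19·19=11172 → min 11172 | M₂..M₄: k=2: 0+3971+30·19·11=10241; k=3: 10830+0+30·19·11=17100 → min 10241.
Length 4: M₁..M₄: k=1: 0+10241+12·30·11=14201; k=2: 6840+3971+12·19·11=13319; k=3: 11172+0+12·19·11=13680 → min 13319.
Optimal order: ((M₁ × M₂) × (M₃ × M₄)) with cost 13319.

13319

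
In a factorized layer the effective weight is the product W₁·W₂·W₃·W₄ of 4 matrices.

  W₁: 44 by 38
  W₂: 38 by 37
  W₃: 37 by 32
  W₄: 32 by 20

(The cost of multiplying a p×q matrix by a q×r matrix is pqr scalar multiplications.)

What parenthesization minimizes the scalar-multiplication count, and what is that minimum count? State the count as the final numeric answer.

Adjacent pairs: W₁W₂ = 44·38·37 = 61864; W₂W₃ = 38·37·32 = 44992; W₃W₄ = 37·32·20 = 23680.
Length 3: W₁..W₃: k=1: 0+44992+44·38·32=98496; k=2: 61864+0+44·37·32=113960 → min 98496 | W₂..W₄: k=2: 0+23680+38·37·20=51800; k=3: 44992+0+38·32·20=69312 → min 51800.
Length 4: W₁..W₄: k=1: 0+51800+44·38·20=85240; k=2: 61864+23680+44·37·20=118104; k=3: 98496+0+44·32·20=126656 → min 85240.
Optimal parenthesization: (W₁·(W₂·(W₃·W₄))) with cost 85240.

85240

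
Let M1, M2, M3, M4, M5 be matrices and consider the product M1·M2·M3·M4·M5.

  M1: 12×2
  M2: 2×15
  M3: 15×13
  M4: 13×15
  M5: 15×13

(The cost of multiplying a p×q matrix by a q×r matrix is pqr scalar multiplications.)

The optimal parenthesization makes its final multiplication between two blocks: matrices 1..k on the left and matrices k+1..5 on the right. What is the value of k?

1

Adjacent pairs: M1M2 = 12·2·15 = 360; M2M3 = 2·15·13 = 390; M3M4 = 15·13·15 = 2925; M4M5 = 13·15·13 = 2535.
Length 3: M1..M3: k=1: 0+390+12·2·13=702; k=2: 360+0+12·15·13=2700 → min 702 | M2..M4: k=2: 0+2925+2·15·15=3375; k=3: 390+0+2·13·15=780 → min 780 | M3..M5: k=3: 0+2535+15·13·13=5070; k=4: 2925+0+15·15·13=5850 → min 5070.
Length 4: M1..M4: k=1: 0+780+12·2·15=1140; k=2: 360+2925+12·15·15=5985; k=3: 702+0+12·13·15=3042 → min 1140 | M2..M5: k=2: 0+5070+2·15·13=5460; k=3: 390+2535+2·13·13=3263; k=4: 780+0+2·15·13=1170 → min 1170.
Top-level splits: k=1: (M1..M1)·(M2..M5) → 0+1170+12·2·13 = 1482; k=2: (M1..M2)·(M3..M5) → 360+5070+12·15·13 = 7770; k=3: (M1..M3)·(M4..M5) → 702+2535+12·13·13 = 5265; k=4: (M1..M4)·(M5..M5) → 1140+0+12·15·13 = 3480.
Best split is after M1, i.e. k = 1.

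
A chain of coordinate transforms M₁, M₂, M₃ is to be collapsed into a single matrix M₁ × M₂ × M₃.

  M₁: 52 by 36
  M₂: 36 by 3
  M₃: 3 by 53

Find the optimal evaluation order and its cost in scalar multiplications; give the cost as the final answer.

(M₁ × (M₂ × M₃)): cost 104940.
((M₁ × M₂) × M₃): cost 13884.
Optimal: ((M₁ × M₂) × M₃) with cost 13884.

13884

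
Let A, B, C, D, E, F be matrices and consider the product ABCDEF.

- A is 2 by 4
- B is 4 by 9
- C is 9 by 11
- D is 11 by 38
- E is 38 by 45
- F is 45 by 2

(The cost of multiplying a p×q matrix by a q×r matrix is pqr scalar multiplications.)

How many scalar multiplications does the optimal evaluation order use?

4542

Adjacent pairs: AB = 2·4·9 = 72; BC = 4·9·11 = 396; CD = 9·11·38 = 3762; DE = 11·38·45 = 18810; EF = 38·45·2 = 3420.
Length 3: A..C: k=1: 0+396+2·4·11=484; k=2: 72+0+2·9·11=270 → min 270 | B..D: k=2: 0+3762+4·9·38=5130; k=3: 396+0+4·11·38=2068 → min 2068 | C..E: k=3: 0+18810+9·11·45=23265; k=4: 3762+0+9·38·45=19152 → min 19152 | D..F: k=4: 0+3420+11·38·2=4256; k=5: 18810+0+11·45·2=19800 → min 4256.
Length 4: A..D: k=1: 0+2068+2·4·38=2372; k=2: 72+3762+2·9·38=4518; k=3: 270+0+2·11·38=1106 → min 1106 | B..E: k=2: 0+19152+4·9·45=20772; k=3: 396+18810+4·11·45=21186; k=4: 2068+0+4·38·45=8908 → min 8908 | C..F: k=3: 0+4256+9·11·2=4454; k=4: 3762+3420+9·38·2=7866; k=5: 19152+0+9·45·2=19962 → min 4454.
Length 5: A..E: k=1: 0+8908+2·4·45=9268; k=2: 72+19152+2·9·45=20034; k=3: 270+18810+2·11·45=20070; k=4: 1106+0+2·38·45=4526 → min 4526 | B..F: k=2: 0+4454+4·9·2=4526; k=3: 396+4256+4·11·2=4740; k=4: 2068+3420+4·38·2=5792; k=5: 8908+0+4·45·2=9268 → min 4526.
Length 6: A..F: k=1: 0+4526+2·4·2=4542; k=2: 72+4454+2·9·2=4562; k=3: 270+4256+2·11·2=4570; k=4: 1106+3420+2·38·2=4678; k=5: 4526+0+2·45·2=4706 → min 4542.
Optimal order: (A(B(C(D(EF))))) with cost 4542.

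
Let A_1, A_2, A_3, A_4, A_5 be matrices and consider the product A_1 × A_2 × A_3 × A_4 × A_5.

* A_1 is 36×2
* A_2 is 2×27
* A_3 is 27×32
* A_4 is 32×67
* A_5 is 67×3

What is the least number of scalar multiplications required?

Adjacent pairs: A_1A_2 = 36·2·27 = 1944; A_2A_3 = 2·27·32 = 1728; A_3A_4 = 27·32·67 = 57888; A_4A_5 = 32·67·3 = 6432.
Length 3: A_1..A_3: k=1: 0+1728+36·2·32=4032; k=2: 1944+0+36·27·32=33048 → min 4032 | A_2..A_4: k=2: 0+57888+2·27·67=61506; k=3: 1728+0+2·32·67=6016 → min 6016 | A_3..A_5: k=3: 0+6432+27·32·3=9024; k=4: 57888+0+27·67·3=63315 → min 9024.
Length 4: A_1..A_4: k=1: 0+6016+36·2·67=10840; k=2: 1944+57888+36·27·67=124956; k=3: 4032+0+36·32·67=81216 → min 10840 | A_2..A_5: k=2: 0+9024+2·27·3=9186; k=3: 1728+6432+2·32·3=8352; k=4: 6016+0+2·67·3=6418 → min 6418.
Length 5: A_1..A_5: k=1: 0+6418+36·2·3=6634; k=2: 1944+9024+36·27·3=13884; k=3: 4032+6432+36·32·3=13920; k=4: 10840+0+36·67·3=18076 → min 6634.
Optimal order: (A_1 × (((A_2 × A_3) × A_4) × A_5)) with cost 6634.

6634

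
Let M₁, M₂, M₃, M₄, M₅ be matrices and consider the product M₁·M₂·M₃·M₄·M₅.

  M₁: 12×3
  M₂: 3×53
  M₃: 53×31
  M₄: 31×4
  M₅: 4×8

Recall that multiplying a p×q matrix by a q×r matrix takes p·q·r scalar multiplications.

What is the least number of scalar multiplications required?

5685

Adjacent pairs: M₁M₂ = 12·3·53 = 1908; M₂M₃ = 3·53·31 = 4929; M₃M₄ = 53·31·4 = 6572; M₄M₅ = 31·4·8 = 992.
Length 3: M₁..M₃: k=1: 0+4929+12·3·31=6045; k=2: 1908+0+12·53·31=21624 → min 6045 | M₂..M₄: k=2: 0+6572+3·53·4=7208; k=3: 4929+0+3·31·4=5301 → min 5301 | M₃..M₅: k=3: 0+992+53·31·8=14136; k=4: 6572+0+53·4·8=8268 → min 8268.
Length 4: M₁..M₄: k=1: 0+5301+12·3·4=5445; k=2: 1908+6572+12·53·4=11024; k=3: 6045+0+12·31·4=7533 → min 5445 | M₂..M₅: k=2: 0+8268+3·53·8=9540; k=3: 4929+992+3·31·8=6665; k=4: 5301+0+3·4·8=5397 → min 5397.
Length 5: M₁..M₅: k=1: 0+5397+12·3·8=5685; k=2: 1908+8268+12·53·8=15264; k=3: 6045+992+12·31·8=10013; k=4: 5445+0+12·4·8=5829 → min 5685.
Optimal order: (M₁·(((M₂·M₃)·M₄)·M₅)) with cost 5685.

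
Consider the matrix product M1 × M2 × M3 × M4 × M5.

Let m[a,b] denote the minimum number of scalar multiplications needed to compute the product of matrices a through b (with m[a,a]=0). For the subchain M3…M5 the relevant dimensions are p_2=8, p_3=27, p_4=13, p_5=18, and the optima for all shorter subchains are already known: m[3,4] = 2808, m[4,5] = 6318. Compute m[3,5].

4680

m[3,5] = min over k∈[3,4] of m[3,k]+m[k+1,5]+p_{2}·p_k·p_{5}.
k=3: 0 + 6318 + 8·27·18 = 10206; k=4: 2808 + 0 + 8·13·18 = 4680.
Minimum: 4680 at k=4.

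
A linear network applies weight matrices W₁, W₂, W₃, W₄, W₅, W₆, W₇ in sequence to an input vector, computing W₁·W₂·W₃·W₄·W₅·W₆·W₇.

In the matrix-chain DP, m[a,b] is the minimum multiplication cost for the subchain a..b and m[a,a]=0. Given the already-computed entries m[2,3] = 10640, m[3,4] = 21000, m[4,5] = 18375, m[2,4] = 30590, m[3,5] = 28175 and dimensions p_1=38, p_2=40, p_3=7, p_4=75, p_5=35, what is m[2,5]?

38325

m[2,5] = min over k∈[2,4] of m[2,k]+m[k+1,5]+p_{1}·p_k·p_{5}.
k=2: 0 + 28175 + 38·40·35 = 81375; k=3: 10640 + 18375 + 38·7·35 = 38325; k=4: 30590 + 0 + 38·75·35 = 130340.
Minimum: 38325 at k=3.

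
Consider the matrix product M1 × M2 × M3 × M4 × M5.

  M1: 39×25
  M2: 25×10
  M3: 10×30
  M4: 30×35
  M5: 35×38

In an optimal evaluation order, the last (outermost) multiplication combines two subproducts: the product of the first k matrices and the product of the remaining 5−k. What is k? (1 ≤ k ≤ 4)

2

Adjacent pairs: M1M2 = 39·25·10 = 9750; M2M3 = 25·10·30 = 7500; M3M4 = 10·30·35 = 10500; M4M5 = 30·35·38 = 39900.
Length 3: M1..M3: k=1: 0+7500+39·25·30=36750; k=2: 9750+0+39·10·30=21450 → min 21450 | M2..M4: k=2: 0+10500+25·10·35=19250; k=3: 7500+0+25·30·35=33750 → min 19250 | M3..M5: k=3: 0+39900+10·30·38=51300; k=4: 10500+0+10·35·38=23800 → min 23800.
Length 4: M1..M4: k=1: 0+19250+39·25·35=53375; k=2: 9750+10500+39·10·35=33900; k=3: 21450+0+39·30·35=62400 → min 33900 | M2..M5: k=2: 0+23800+25·10·38=33300; k=3: 7500+39900+25·30·38=75900; k=4: 19250+0+25·35·38=52500 → min 33300.
Top-level splits: k=1: (M1..M1)·(M2..M5) → 0+33300+39·25·38 = 70350; k=2: (M1..M2)·(M3..M5) → 9750+23800+39·10·38 = 48370; k=3: (M1..M3)·(M4..M5) → 21450+39900+39·30·38 = 105810; k=4: (M1..M4)·(M5..M5) → 33900+0+39·35·38 = 85770.
Best split is after M2, i.e. k = 2.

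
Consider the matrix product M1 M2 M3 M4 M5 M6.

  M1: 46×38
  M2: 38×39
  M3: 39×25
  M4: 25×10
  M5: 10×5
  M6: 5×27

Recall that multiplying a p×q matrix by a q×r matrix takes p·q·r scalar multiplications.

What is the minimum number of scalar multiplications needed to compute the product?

Adjacent pairs: M1M2 = 46·38·39 = 68172; M2M3 = 38·39·25 = 37050; M3M4 = 39·25·10 = 9750; M4M5 = 25·10·5 = 1250; M5M6 = 10·5·27 = 1350.
Length 3: M1..M3: k=1: 0+37050+46·38·25=80750; k=2: 68172+0+46·39·25=113022 → min 80750 | M2..M4: k=2: 0+9750+38·39·10=24570; k=3: 37050+0+38·25·10=46550 → min 24570 | M3..M5: k=3: 0+1250+39·25·5=6125; k=4: 9750+0+39·10·5=11700 → min 6125 | M4..M6: k=4: 0+1350+25·10·27=8100; k=5: 1250+0+25·5·27=4625 → min 4625.
Length 4: M1..M4: k=1: 0+24570+46·38·10=42050; k=2: 68172+9750+46·39·10=95862; k=3: 80750+0+46·25·10=92250 → min 42050 | M2..M5: k=2: 0+6125+38·39·5=13535; k=3: 37050+1250+38·25·5=43050; k=4: 24570+0+38·10·5=26470 → min 13535 | M3..M6: k=3: 0+4625+39·25·27=30950; k=4: 9750+1350+39·10·27=21630; k=5: 6125+0+39·5·27=11390 → min 11390.
Length 5: M1..M5: k=1: 0+13535+46·38·5=22275; k=2: 68172+6125+46·39·5=83267; k=3: 80750+1250+46·25·5=87750; k=4: 42050+0+46·10·5=44350 → min 22275 | M2..M6: k=2: 0+11390+38·39·27=51404; k=3: 37050+4625+38·25·27=67325; k=4: 24570+1350+38·10·27=36180; k=5: 13535+0+38·5·27=18665 → min 18665.
Length 6: M1..M6: k=1: 0+18665+46·38·27=65861; k=2: 68172+11390+46·39·27=128000; k=3: 80750+4625+46·25·27=116425; k=4: 42050+1350+46·10·27=55820; k=5: 22275+0+46·5·27=28485 → min 28485.
Optimal order: ((M1 (M2 (M3 (M4 M5)))) M6) with cost 28485.

28485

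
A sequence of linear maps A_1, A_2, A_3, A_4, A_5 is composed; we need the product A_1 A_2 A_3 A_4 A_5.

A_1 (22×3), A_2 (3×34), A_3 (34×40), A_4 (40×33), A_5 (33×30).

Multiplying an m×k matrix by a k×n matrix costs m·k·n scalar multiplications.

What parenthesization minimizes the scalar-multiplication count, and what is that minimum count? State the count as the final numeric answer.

12990

Adjacent pairs: A_1A_2 = 22·3·34 = 2244; A_2A_3 = 3·34·40 = 4080; A_3A_4 = 34·40·33 = 44880; A_4A_5 = 40·33·30 = 39600.
Length 3: A_1..A_3: k=1: 0+4080+22·3·40=6720; k=2: 2244+0+22·34·40=32164 → min 6720 | A_2..A_4: k=2: 0+44880+3·34·33=48246; k=3: 4080+0+3·40·33=8040 → min 8040 | A_3..A_5: k=3: 0+39600+34·40·30=80400; k=4: 44880+0+34·33·30=78540 → min 78540.
Length 4: A_1..A_4: k=1: 0+8040+22·3·33=10218; k=2: 2244+44880+22·34·33=71808; k=3: 6720+0+22·40·33=35760 → min 10218 | A_2..A_5: k=2: 0+78540+3·34·30=81600; k=3: 4080+39600+3·40·30=47280; k=4: 8040+0+3·33·30=11010 → min 11010.
Length 5: A_1..A_5: k=1: 0+11010+22·3·30=12990; k=2: 2244+78540+22·34·30=103224; k=3: 6720+39600+22·40·30=72720; k=4: 10218+0+22·33·30=31998 → min 12990.
Optimal parenthesization: (A_1 (((A_2 A_3) A_4) A_5)) with cost 12990.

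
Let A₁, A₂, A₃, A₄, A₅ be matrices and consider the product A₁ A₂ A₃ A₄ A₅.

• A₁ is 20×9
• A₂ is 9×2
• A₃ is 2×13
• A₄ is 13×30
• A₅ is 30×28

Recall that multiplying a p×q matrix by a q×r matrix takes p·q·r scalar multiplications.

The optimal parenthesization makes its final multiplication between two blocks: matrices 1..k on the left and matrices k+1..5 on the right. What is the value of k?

2

Adjacent pairs: A₁A₂ = 20·9·2 = 360; A₂A₃ = 9·2·13 = 234; A₃A₄ = 2·13·30 = 780; A₄A₅ = 13·30·28 = 10920.
Length 3: A₁..A₃: k=1: 0+234+20·9·13=2574; k=2: 360+0+20·2·13=880 → min 880 | A₂..A₄: k=2: 0+780+9·2·30=1320; k=3: 234+0+9·13·30=3744 → min 1320 | A₃..A₅: k=3: 0+10920+2·13·28=11648; k=4: 780+0+2·30·28=2460 → min 2460.
Length 4: A₁..A₄: k=1: 0+1320+20·9·30=6720; k=2: 360+780+20·2·30=2340; k=3: 880+0+20·13·30=8680 → min 2340 | A₂..A₅: k=2: 0+2460+9·2·28=2964; k=3: 234+10920+9·13·28=14430; k=4: 1320+0+9·30·28=8880 → min 2964.
Top-level splits: k=1: (A₁..A₁)·(A₂..A₅) → 0+2964+20·9·28 = 8004; k=2: (A₁..A₂)·(A₃..A₅) → 360+2460+20·2·28 = 3940; k=3: (A₁..A₃)·(A₄..A₅) → 880+10920+20·13·28 = 19080; k=4: (A₁..A₄)·(A₅..A₅) → 2340+0+20·30·28 = 19140.
Best split is after A₂, i.e. k = 2.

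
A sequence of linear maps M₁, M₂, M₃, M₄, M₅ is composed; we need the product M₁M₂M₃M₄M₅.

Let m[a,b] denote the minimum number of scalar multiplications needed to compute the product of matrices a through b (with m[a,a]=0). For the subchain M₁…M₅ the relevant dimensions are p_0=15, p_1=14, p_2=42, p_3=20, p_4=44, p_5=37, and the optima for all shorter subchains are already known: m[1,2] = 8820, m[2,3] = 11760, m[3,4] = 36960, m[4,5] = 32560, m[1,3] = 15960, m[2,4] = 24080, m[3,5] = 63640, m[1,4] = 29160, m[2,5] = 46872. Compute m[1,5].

53580

m[1,5] = min over k∈[1,4] of m[1,k]+m[k+1,5]+p_{0}·p_k·p_{5}.
k=1: 0 + 46872 + 15·14·37 = 54642; k=2: 8820 + 63640 + 15·42·37 = 95770; k=3: 15960 + 32560 + 15·20·37 = 59620; k=4: 29160 + 0 + 15·44·37 = 53580.
Minimum: 53580 at k=4.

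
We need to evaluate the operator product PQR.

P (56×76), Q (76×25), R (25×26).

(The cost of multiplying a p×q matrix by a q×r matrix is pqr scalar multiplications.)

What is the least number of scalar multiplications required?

Order (P(QR)): (QR): 76×25 by 25×26 → 76×26, cost 76·25·26 = 49400; (P(QR)): 56×76 by 76×26 → 56×26, cost 56·76·26 = 110656; cumulative 160056. Total 160056.
Order ((PQ)R): (PQ): 56×76 by 76×25 → 56×25, cost 56·76·25 = 106400; ((PQ)R): 56×25 by 25×26 → 56×26, cost 56·25·26 = 36400; cumulative 142800. Total 142800.
Minimum: 142800.

142800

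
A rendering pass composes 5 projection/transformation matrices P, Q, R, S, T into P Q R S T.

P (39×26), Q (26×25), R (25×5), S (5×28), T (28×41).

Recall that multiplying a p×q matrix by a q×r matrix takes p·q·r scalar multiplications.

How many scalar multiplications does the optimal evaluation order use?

Adjacent pairs: PQ = 39·26·25 = 25350; QR = 26·25·5 = 3250; RS = 25·5·28 = 3500; ST = 5·28·41 = 5740.
Length 3: P..R: k=1: 0+3250+39·26·5=8320; k=2: 25350+0+39·25·5=30225 → min 8320 | Q..S: k=2: 0+3500+26·25·28=21700; k=3: 3250+0+26·5·28=6890 → min 6890 | R..T: k=3: 0+5740+25·5·41=10865; k=4: 3500+0+25·28·41=32200 → min 10865.
Length 4: P..S: k=1: 0+6890+39·26·28=35282; k=2: 25350+3500+39·25·28=56150; k=3: 8320+0+39·5·28=13780 → min 13780 | Q..T: k=2: 0+10865+26·25·41=37515; k=3: 3250+5740+26·5·41=14320; k=4: 6890+0+26·28·41=36738 → min 14320.
Length 5: P..T: k=1: 0+14320+39·26·41=55894; k=2: 25350+10865+39·25·41=76190; k=3: 8320+5740+39·5·41=22055; k=4: 13780+0+39·28·41=58552 → min 22055.
Optimal order: ((P (Q R)) (S T)) with cost 22055.

22055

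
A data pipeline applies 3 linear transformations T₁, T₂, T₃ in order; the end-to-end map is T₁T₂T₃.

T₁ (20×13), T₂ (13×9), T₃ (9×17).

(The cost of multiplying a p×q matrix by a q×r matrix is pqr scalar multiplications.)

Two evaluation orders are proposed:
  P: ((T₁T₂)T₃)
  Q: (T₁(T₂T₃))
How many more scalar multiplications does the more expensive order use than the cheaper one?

Order P = ((T₁T₂)T₃): (T₁T₂): 20×13 by 13×9 → 20×9, cost 20·13·9 = 2340; ((T₁T₂)T₃): 20×9 by 9×17 → 20×17, cost 20·9·17 = 3060; cumulative 5400. Total 5400.
Order Q = (T₁(T₂T₃)): (T₂T₃): 13×9 by 9×17 → 13×17, cost 13·9·17 = 1989; (T₁(T₂T₃)): 20×13 by 13×17 → 20×17, cost 20·13·17 = 4420; cumulative 6409. Total 6409.
Difference: |5400 − 6409| = 1009.

1009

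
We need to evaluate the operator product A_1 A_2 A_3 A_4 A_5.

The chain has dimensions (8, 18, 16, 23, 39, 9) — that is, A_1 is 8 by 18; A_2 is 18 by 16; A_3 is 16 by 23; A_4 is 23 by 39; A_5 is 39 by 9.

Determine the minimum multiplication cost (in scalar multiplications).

Adjacent pairs: A_1A_2 = 8·18·16 = 2304; A_2A_3 = 18·16·23 = 6624; A_3A_4 = 16·23·39 = 14352; A_4A_5 = 23·39·9 = 8073.
Length 3: A_1..A_3: k=1: 0+6624+8·18·23=9936; k=2: 2304+0+8·16·23=5248 → min 5248 | A_2..A_4: k=2: 0+14352+18·16·39=25584; k=3: 6624+0+18·23·39=22770 → min 22770 | A_3..A_5: k=3: 0+8073+16·23·9=11385; k=4: 14352+0+16·39·9=19968 → min 11385.
Length 4: A_1..A_4: k=1: 0+22770+8·18·39=28386; k=2: 2304+14352+8·16·39=21648; k=3: 5248+0+8·23·39=12424 → min 12424 | A_2..A_5: k=2: 0+11385+18·16·9=13977; k=3: 6624+8073+18·23·9=18423; k=4: 22770+0+18·39·9=29088 → min 13977.
Length 5: A_1..A_5: k=1: 0+13977+8·18·9=15273; k=2: 2304+11385+8·16·9=14841; k=3: 5248+8073+8·23·9=14977; k=4: 12424+0+8·39·9=15232 → min 14841.
Optimal order: ((A_1 A_2) (A_3 (A_4 A_5))) with cost 14841.

14841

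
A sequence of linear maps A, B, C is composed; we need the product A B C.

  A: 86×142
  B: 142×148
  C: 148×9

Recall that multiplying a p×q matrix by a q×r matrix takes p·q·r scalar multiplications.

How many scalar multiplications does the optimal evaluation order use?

Order (A (B C)): (B C): 142×148 by 148×9 → 142×9, cost 142·148·9 = 189144; (A (B C)): 86×142 by 142×9 → 86×9, cost 86·142·9 = 109908; cumulative 299052. Total 299052.
Order ((A B) C): (A B): 86×142 by 142×148 → 86×148, cost 86·142·148 = 1807376; ((A B) C): 86×148 by 148×9 → 86×9, cost 86·148·9 = 114552; cumulative 1921928. Total 1921928.
Minimum: 299052.

299052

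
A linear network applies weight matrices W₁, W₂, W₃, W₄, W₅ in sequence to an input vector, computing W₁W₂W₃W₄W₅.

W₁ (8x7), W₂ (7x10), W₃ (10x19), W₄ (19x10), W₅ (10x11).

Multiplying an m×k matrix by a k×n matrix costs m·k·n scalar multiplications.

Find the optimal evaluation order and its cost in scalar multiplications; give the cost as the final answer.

3986

Adjacent pairs: W₁W₂ = 8·7·10 = 560; W₂W₃ = 7·10·19 = 1330; W₃W₄ = 10·19·10 = 1900; W₄W₅ = 19·10·11 = 2090.
Length 3: W₁..W₃: k=1: 0+1330+8·7·19=2394; k=2: 560+0+8·10·19=2080 → min 2080 | W₂..W₄: k=2: 0+1900+7·10·10=2600; k=3: 1330+0+7·19·10=2660 → min 2600 | W₃..W₅: k=3: 0+2090+10·19·11=4180; k=4: 1900+0+10·10·11=3000 → min 3000.
Length 4: W₁..W₄: k=1: 0+2600+8·7·10=3160; k=2: 560+1900+8·10·10=3260; k=3: 2080+0+8·19·10=3600 → min 3160 | W₂..W₅: k=2: 0+3000+7·10·11=3770; k=3: 1330+2090+7·19·11=4883; k=4: 2600+0+7·10·11=3370 → min 3370.
Length 5: W₁..W₅: k=1: 0+3370+8·7·11=3986; k=2: 560+3000+8·10·11=4440; k=3: 2080+2090+8·19·11=5842; k=4: 3160+0+8·10·11=4040 → min 3986.
Optimal parenthesization: (W₁((W₂(W₃W₄))W₅)) with cost 3986.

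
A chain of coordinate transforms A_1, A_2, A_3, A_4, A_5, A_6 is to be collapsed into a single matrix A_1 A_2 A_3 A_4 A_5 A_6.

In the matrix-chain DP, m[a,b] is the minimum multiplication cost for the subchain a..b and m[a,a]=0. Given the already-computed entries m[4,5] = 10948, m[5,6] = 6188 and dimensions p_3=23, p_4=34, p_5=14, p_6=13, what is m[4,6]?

15134

m[4,6] = min over k∈[4,5] of m[4,k]+m[k+1,6]+p_{3}·p_k·p_{6}.
k=4: 0 + 6188 + 23·34·13 = 16354; k=5: 10948 + 0 + 23·14·13 = 15134.
Minimum: 15134 at k=5.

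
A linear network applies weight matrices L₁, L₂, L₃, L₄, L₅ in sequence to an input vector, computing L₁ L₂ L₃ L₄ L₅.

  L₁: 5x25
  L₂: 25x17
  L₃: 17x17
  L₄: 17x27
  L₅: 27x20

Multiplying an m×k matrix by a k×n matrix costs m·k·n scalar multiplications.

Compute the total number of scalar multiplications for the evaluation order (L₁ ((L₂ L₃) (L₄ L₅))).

(L₂ L₃): 25×17 by 17×17 → 25×17, cost 25·17·17 = 7225
(L₄ L₅): 17×27 by 27×20 → 17×20, cost 17·27·20 = 9180
((L₂ L₃) (L₄ L₅)): 25×17 by 17×20 → 25×20, cost 25·17·20 = 8500; cumulative 24905
(L₁ ((L₂ L₃) (L₄ L₅))): 5×25 by 25×20 → 5×20, cost 5·25·20 = 2500; cumulative 27405
Total: 27405 scalar multiplications.

27405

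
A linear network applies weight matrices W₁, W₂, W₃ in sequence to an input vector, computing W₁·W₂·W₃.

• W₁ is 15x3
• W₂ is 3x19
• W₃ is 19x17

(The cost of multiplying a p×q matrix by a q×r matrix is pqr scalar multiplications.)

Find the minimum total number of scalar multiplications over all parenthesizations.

1734

Order (W₁·(W₂·W₃)): (W₂·W₃): 3×19 by 19×17 → 3×17, cost 3·19·17 = 969; (W₁·(W₂·W₃)): 15×3 by 3×17 → 15×17, cost 15·3·17 = 765; cumulative 1734. Total 1734.
Order ((W₁·W₂)·W₃): (W₁·W₂): 15×3 by 3×19 → 15×19, cost 15·3·19 = 855; ((W₁·W₂)·W₃): 15×19 by 19×17 → 15×17, cost 15·19·17 = 4845; cumulative 5700. Total 5700.
Minimum: 1734.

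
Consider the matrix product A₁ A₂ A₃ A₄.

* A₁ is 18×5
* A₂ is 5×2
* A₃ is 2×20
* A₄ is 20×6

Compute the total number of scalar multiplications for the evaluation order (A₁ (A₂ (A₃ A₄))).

(A₃ A₄): 2×20 by 20×6 → 2×6, cost 2·20·6 = 240
(A₂ (A₃ A₄)): 5×2 by 2×6 → 5×6, cost 5·2·6 = 60; cumulative 300
(A₁ (A₂ (A₃ A₄))): 18×5 by 5×6 → 18×6, cost 18·5·6 = 540; cumulative 840
Total: 840 scalar multiplications.

840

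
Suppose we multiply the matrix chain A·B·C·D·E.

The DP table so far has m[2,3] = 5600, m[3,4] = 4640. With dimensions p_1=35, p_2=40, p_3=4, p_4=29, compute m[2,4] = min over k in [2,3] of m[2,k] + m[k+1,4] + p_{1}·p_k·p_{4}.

m[2,4] = min over k∈[2,3] of m[2,k]+m[k+1,4]+p_{1}·p_k·p_{4}.
k=2: 0 + 4640 + 35·40·29 = 45240; k=3: 5600 + 0 + 35·4·29 = 9660.
Minimum: 9660 at k=3.

9660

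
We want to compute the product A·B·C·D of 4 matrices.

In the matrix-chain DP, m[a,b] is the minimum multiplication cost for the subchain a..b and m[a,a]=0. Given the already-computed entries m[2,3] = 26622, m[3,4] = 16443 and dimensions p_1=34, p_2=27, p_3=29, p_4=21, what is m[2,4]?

m[2,4] = min over k∈[2,3] of m[2,k]+m[k+1,4]+p_{1}·p_k·p_{4}.
k=2: 0 + 16443 + 34·27·21 = 35721; k=3: 26622 + 0 + 34·29·21 = 47328.
Minimum: 35721 at k=2.

35721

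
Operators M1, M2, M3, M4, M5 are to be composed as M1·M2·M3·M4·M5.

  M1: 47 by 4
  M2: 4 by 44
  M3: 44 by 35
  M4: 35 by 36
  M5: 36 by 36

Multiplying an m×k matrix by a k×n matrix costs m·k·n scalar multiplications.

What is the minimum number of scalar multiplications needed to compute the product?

23152

Adjacent pairs: M1M2 = 47·4·44 = 8272; M2M3 = 4·44·35 = 6160; M3M4 = 44·35·36 = 55440; M4M5 = 35·36·36 = 45360.
Length 3: M1..M3: k=1: 0+6160+47·4·35=12740; k=2: 8272+0+47·44·35=80652 → min 12740 | M2..M4: k=2: 0+55440+4·44·36=61776; k=3: 6160+0+4·35·36=11200 → min 11200 | M3..M5: k=3: 0+45360+44·35·36=100800; k=4: 55440+0+44·36·36=112464 → min 100800.
Length 4: M1..M4: k=1: 0+11200+47·4·36=17968; k=2: 8272+55440+47·44·36=138160; k=3: 12740+0+47·35·36=71960 → min 17968 | M2..M5: k=2: 0+100800+4·44·36=107136; k=3: 6160+45360+4·35·36=56560; k=4: 11200+0+4·36·36=16384 → min 16384.
Length 5: M1..M5: k=1: 0+16384+47·4·36=23152; k=2: 8272+100800+47·44·36=183520; k=3: 12740+45360+47·35·36=117320; k=4: 17968+0+47·36·36=78880 → min 23152.
Optimal order: (M1·(((M2·M3)·M4)·M5)) with cost 23152.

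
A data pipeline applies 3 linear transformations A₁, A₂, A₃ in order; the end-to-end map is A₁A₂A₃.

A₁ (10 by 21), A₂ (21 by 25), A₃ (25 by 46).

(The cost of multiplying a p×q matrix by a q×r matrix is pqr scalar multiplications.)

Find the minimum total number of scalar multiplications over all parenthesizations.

16750

Order (A₁(A₂A₃)): (A₂A₃): 21×25 by 25×46 → 21×46, cost 21·25·46 = 24150; (A₁(A₂A₃)): 10×21 by 21×46 → 10×46, cost 10·21·46 = 9660; cumulative 33810. Total 33810.
Order ((A₁A₂)A₃): (A₁A₂): 10×21 by 21×25 → 10×25, cost 10·21·25 = 5250; ((A₁A₂)A₃): 10×25 by 25×46 → 10×46, cost 10·25·46 = 11500; cumulative 16750. Total 16750.
Minimum: 16750.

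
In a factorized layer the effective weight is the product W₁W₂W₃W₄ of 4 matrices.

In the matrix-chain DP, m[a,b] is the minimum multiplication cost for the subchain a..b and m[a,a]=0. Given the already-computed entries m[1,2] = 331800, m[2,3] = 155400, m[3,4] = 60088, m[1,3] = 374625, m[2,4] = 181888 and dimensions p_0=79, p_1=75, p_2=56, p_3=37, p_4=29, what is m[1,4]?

m[1,4] = min over k∈[1,3] of m[1,k]+m[k+1,4]+p_{0}·p_k·p_{4}.
k=1: 0 + 181888 + 79·75·29 = 353713; k=2: 331800 + 60088 + 79·56·29 = 520184; k=3: 374625 + 0 + 79·37·29 = 459392.
Minimum: 353713 at k=1.

353713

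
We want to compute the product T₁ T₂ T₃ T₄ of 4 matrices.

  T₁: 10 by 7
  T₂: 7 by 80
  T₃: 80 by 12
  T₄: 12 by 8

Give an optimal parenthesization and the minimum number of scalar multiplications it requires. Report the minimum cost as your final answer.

7952

Adjacent pairs: T₁T₂ = 10·7·80 = 5600; T₂T₃ = 7·80·12 = 6720; T₃T₄ = 80·12·8 = 7680.
Length 3: T₁..T₃: k=1: 0+6720+10·7·12=7560; k=2: 5600+0+10·80·12=15200 → min 7560 | T₂..T₄: k=2: 0+7680+7·80·8=12160; k=3: 6720+0+7·12·8=7392 → min 7392.
Length 4: T₁..T₄: k=1: 0+7392+10·7·8=7952; k=2: 5600+7680+10·80·8=19680; k=3: 7560+0+10·12·8=8520 → min 7952.
Optimal parenthesization: (T₁ ((T₂ T₃) T₄)) with cost 7952.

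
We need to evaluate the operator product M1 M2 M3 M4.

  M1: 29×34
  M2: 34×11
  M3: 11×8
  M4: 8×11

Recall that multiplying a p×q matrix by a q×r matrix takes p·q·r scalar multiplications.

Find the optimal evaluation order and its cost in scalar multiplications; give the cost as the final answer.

Adjacent pairs: M1M2 = 29·34·11 = 10846; M2M3 = 34·11·8 = 2992; M3M4 = 11·8·11 = 968.
Length 3: M1..M3: k=1: 0+2992+29·34·8=10880; k=2: 10846+0+29·11·8=13398 → min 10880 | M2..M4: k=2: 0+968+34·11·11=5082; k=3: 2992+0+34·8·11=5984 → min 5082.
Length 4: M1..M4: k=1: 0+5082+29·34·11=15928; k=2: 10846+968+29·11·11=15323; k=3: 10880+0+29·8·11=13432 → min 13432.
Optimal parenthesization: ((M1 (M2 M3)) M4) with cost 13432.

13432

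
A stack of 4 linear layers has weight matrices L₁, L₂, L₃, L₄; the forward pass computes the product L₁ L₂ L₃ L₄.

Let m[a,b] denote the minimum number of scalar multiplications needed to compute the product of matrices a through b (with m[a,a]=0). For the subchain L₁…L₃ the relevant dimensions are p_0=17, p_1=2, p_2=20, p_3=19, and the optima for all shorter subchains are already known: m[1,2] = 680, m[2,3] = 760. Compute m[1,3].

1406

m[1,3] = min over k∈[1,2] of m[1,k]+m[k+1,3]+p_{0}·p_k·p_{3}.
k=1: 0 + 760 + 17·2·19 = 1406; k=2: 680 + 0 + 17·20·19 = 7140.
Minimum: 1406 at k=1.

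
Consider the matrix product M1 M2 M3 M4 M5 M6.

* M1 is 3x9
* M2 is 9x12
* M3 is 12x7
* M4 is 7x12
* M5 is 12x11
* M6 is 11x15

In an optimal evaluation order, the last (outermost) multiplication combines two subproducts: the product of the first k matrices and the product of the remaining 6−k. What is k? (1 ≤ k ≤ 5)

5

Adjacent pairs: M1M2 = 3·9·12 = 324; M2M3 = 9·12·7 = 756; M3M4 = 12·7·12 = 1008; M4M5 = 7·12·11 = 924; M5M6 = 12·11·15 = 1980.
Length 3: M1..M3: k=1: 0+756+3·9·7=945; k=2: 324+0+3·12·7=576 → min 576 | M2..M4: k=2: 0+1008+9·12·12=2304; k=3: 756+0+9·7·12=1512 → min 1512 | M3..M5: k=3: 0+924+12·7·11=1848; k=4: 1008+0+12·12·11=2592 → min 1848 | M4..M6: k=4: 0+1980+7·12·15=3240; k=5: 924+0+7·11·15=2079 → min 2079.
Length 4: M1..M4: k=1: 0+1512+3·9·12=1836; k=2: 324+1008+3·12·12=1764; k=3: 576+0+3·7·12=828 → min 828 | M2..M5: k=2: 0+1848+9·12·11=3036; k=3: 756+924+9·7·11=2373; k=4: 1512+0+9·12·11=2700 → min 2373 | M3..M6: k=3: 0+2079+12·7·15=3339; k=4: 1008+1980+12·12·15=5148; k=5: 1848+0+12·11·15=3828 → min 3339.
Length 5: M1..M5: k=1: 0+2373+3·9·11=2670; k=2: 324+1848+3·12·11=2568; k=3: 576+924+3·7·11=1731; k=4: 828+0+3·12·11=1224 → min 1224 | M2..M6: k=2: 0+3339+9·12·15=4959; k=3: 756+2079+9·7·15=3780; k=4: 1512+1980+9·12·15=5112; k=5: 2373+0+9·11·15=3858 → min 3780.
Top-level splits: k=1: (M1..M1)·(M2..M6) → 0+3780+3·9·15 = 4185; k=2: (M1..M2)·(M3..M6) → 324+3339+3·12·15 = 4203; k=3: (M1..M3)·(M4..M6) → 576+2079+3·7·15 = 2970; k=4: (M1..M4)·(M5..M6) → 828+1980+3·12·15 = 3348; k=5: (M1..M5)·(M6..M6) → 1224+0+3·11·15 = 1719.
Best split is after M5, i.e. k = 5.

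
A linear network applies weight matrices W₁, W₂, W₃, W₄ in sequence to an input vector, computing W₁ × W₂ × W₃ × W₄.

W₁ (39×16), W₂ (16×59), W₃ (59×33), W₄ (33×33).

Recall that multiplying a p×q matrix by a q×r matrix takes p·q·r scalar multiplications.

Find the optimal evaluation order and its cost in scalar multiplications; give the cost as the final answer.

Adjacent pairs: W₁W₂ = 39·16·59 = 36816; W₂W₃ = 16·59·33 = 31152; W₃W₄ = 59·33·33 = 64251.
Length 3: W₁..W₃: k=1: 0+31152+39·16·33=51744; k=2: 36816+0+39·59·33=112749 → min 51744 | W₂..W₄: k=2: 0+64251+16·59·33=95403; k=3: 31152+0+16·33·33=48576 → min 48576.
Length 4: W₁..W₄: k=1: 0+48576+39·16·33=69168; k=2: 36816+64251+39·59·33=177000; k=3: 51744+0+39·33·33=94215 → min 69168.
Optimal parenthesization: (W₁ × ((W₂ × W₃) × W₄)) with cost 69168.

69168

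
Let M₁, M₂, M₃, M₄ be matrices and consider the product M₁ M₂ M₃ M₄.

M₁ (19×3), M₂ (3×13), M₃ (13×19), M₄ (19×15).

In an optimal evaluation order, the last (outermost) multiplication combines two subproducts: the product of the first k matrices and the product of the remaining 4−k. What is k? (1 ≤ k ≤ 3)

1

Adjacent pairs: M₁M₂ = 19·3·13 = 741; M₂M₃ = 3·13·19 = 741; M₃M₄ = 13·19·15 = 3705.
Length 3: M₁..M₃: k=1: 0+741+19·3·19=1824; k=2: 741+0+19·13·19=5434 → min 1824 | M₂..M₄: k=2: 0+3705+3·13·15=4290; k=3: 741+0+3·19·15=1596 → min 1596.
Top-level splits: k=1: (M₁..M₁)·(M₂..M₄) → 0+1596+19·3·15 = 2451; k=2: (M₁..M₂)·(M₃..M₄) → 741+3705+19·13·15 = 8151; k=3: (M₁..M₃)·(M₄..M₄) → 1824+0+19·19·15 = 7239.
Best split is after M₁, i.e. k = 1.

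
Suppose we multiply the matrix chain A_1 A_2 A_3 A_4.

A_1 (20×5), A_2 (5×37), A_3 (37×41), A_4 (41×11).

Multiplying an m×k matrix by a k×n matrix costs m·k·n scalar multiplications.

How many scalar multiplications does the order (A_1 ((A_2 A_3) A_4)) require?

10940

(A_2 A_3): 5×37 by 37×41 → 5×41, cost 5·37·41 = 7585
((A_2 A_3) A_4): 5×41 by 41×11 → 5×11, cost 5·41·11 = 2255; cumulative 9840
(A_1 ((A_2 A_3) A_4)): 20×5 by 5×11 → 20×11, cost 20·5·11 = 1100; cumulative 10940
Total: 10940 scalar multiplications.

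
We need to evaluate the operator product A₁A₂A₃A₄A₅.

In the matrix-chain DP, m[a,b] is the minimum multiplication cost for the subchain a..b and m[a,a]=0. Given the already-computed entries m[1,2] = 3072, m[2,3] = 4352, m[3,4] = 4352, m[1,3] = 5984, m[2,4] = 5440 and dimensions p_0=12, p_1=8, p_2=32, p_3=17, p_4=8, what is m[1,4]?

m[1,4] = min over k∈[1,3] of m[1,k]+m[k+1,4]+p_{0}·p_k·p_{4}.
k=1: 0 + 5440 + 12·8·8 = 6208; k=2: 3072 + 4352 + 12·32·8 = 10496; k=3: 5984 + 0 + 12·17·8 = 7616.
Minimum: 6208 at k=1.

6208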